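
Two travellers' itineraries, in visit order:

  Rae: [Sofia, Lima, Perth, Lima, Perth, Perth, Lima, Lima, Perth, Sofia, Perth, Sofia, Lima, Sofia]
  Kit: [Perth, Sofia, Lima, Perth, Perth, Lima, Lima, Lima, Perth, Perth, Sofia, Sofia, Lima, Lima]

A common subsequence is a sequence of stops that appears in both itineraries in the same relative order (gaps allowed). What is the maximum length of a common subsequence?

10

Match Sofia at Rae[1]=Kit[2]; then Lima at Rae[2]=Kit[3]; then Perth at Rae[3]=Kit[5]; then Lima at Rae[4]=Kit[6]; then Lima at Rae[7]=Kit[7]; then Lima at Rae[8]=Kit[8]; then Perth at Rae[9]=Kit[10]; then Sofia at Rae[10]=Kit[11]; then Sofia at Rae[12]=Kit[12]; then Lima at Rae[13]=Kit[14] — 10 stops in the same relative order in both. dp[14][14] = 10 confirms this is the maximum.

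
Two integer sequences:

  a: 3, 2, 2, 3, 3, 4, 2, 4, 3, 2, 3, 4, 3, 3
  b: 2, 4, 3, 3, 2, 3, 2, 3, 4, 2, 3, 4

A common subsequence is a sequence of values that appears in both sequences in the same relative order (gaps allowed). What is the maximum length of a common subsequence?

9

Pick 2 [2,1], 3 [4,3], 3 [5,4], 2 [7,5], 3 [9,6], 2 [10,7], 3 [11,8], 4 [12,9], 3 [13,11]; all 9 values appear in both, in order. The LCS DP gives dp[14][12] = 9, so this is optimal.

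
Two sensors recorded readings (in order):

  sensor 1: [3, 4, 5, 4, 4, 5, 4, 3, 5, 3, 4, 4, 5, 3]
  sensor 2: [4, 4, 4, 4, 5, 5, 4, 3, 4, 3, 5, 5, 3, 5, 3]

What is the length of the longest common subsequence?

10

Pick 4 (sensor 1 #2, sensor 2 #2) → 4 (sensor 1 #4, sensor 2 #3) → 4 (sensor 1 #5, sensor 2 #4) → 5 (sensor 1 #6, sensor 2 #6) → 4 (sensor 1 #7, sensor 2 #9) → 3 (sensor 1 #8, sensor 2 #10) → 5 (sensor 1 #9, sensor 2 #12) → 3 (sensor 1 #10, sensor 2 #13) → 5 (sensor 1 #13, sensor 2 #14) → 3 (sensor 1 #14, sensor 2 #15); all 10 values appear in both, in order. Since dp[14][15] = 10, nothing longer is possible.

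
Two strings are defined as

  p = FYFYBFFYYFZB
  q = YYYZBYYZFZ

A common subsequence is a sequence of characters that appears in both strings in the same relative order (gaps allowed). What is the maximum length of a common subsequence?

Let dp[i][j] be the LCS length of the first i characters of p and the first j characters of q. dp[i][j] = dp[i-1][j-1]+1 when the i-th and j-th characters match, else max(dp[i-1][j], dp[i][j-1]).
    ·  Y  Y  Y  Z  B  Y  Y  Z  F  Z
 ·  0  0  0  0  0  0  0  0  0  0  0
 F  0  0  0  0  0  0  0  0  0  1  1
 Y  0  1  1  1  1  1  1  1  1  1  1
 F  0  1  1  1  1  1  1  1  1  2  2
 Y  0  1  2  2  2  2  2  2  2  2  2
 B  0  1  2  2  2  3  3  3  3  3  3
 F  0  1  2  2  2  3  3  3  3  4  4
 F  0  1  2  2  2  3  3  3  3  4  4
 Y  0  1  2  3  3  3  4  4  4  4  4
 Y  0  1  2  3  3  3  4  5  5  5  5
 F  0  1  2  3  3  3  4  5  5  6  6
 Z  0  1  2  3  4  4  4  5  6  6  7
 B  0  1  2  3  4  5  5  5  6  6  7
dp[12][10] = 7. One LCS (by backtracking along matches): YYBYYFZ.

7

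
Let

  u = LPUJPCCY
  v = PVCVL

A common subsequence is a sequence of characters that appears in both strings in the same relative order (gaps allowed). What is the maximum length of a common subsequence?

2

Match P at u[2]=v[1] → C at u[6]=v[3] — 2 characters in the same relative order in both. Since dp[8][5] = 2, nothing longer is possible.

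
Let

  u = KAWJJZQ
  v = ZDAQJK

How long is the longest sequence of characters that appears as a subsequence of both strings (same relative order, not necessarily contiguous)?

2

Pick A (u #2, v #3), J (u #4, v #5); all 2 characters appear in both, in order, and the DP table's final entry dp[7][6] is also 2, so no common subsequence is longer.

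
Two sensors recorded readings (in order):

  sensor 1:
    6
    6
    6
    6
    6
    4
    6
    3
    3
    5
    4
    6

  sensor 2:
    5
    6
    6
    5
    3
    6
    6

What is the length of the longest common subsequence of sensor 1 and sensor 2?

4

Let dp[i][j] be the LCS length of the first i values of sensor 1 and the first j values of sensor 2. dp[i][j] = dp[i-1][j-1]+1 when the i-th and j-th values match, else max(dp[i-1][j], dp[i][j-1]).
    ·  5  6  6  5  3  6  6
 ·  0  0  0  0  0  0  0  0
 6  0  0  1  1  1  1  1  1
 6  0  0  1  2  2  2  2  2
 6  0  0  1  2  2  2  3  3
 6  0  0  1  2  2  2  3  4
 6  0  0  1  2  2  2  3  4
 4  0  0  1  2  2  2  3  4
 6  0  0  1  2  2  2  3  4
 3  0  0  1  2  2  3  3  4
 3  0  0  1  2  2  3  3  4
 5  0  1  1  2  3  3  3  4
 4  0  1  1  2  3  3  3  4
 6  0  1  2  2  3  3  4  4
dp[12][7] = 4. One LCS (by backtracking along matches): 6, 6, 6, 6.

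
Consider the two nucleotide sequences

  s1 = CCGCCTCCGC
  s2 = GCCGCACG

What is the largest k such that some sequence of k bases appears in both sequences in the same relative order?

6

Match C (s1 #1, s2 #2), then C (s1 #2, s2 #3), then G (s1 #3, s2 #4), then C (s1 #4, s2 #5), then C (s1 #8, s2 #7), then G (s1 #9, s2 #8) — 6 bases in the same relative order in both. Since dp[10][8] = 6, nothing longer is possible.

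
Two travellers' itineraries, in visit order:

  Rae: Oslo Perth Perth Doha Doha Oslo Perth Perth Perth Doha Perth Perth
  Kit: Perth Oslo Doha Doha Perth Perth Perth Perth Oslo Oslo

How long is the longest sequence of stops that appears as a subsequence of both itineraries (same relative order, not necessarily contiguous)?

Match Oslo at Rae[1]=Kit[2] → Doha at Rae[4]=Kit[3] → Doha at Rae[5]=Kit[4] → Perth at Rae[7]=Kit[5] → Perth at Rae[8]=Kit[6] → Perth at Rae[9]=Kit[7] → Perth at Rae[11]=Kit[8] — 7 stops in the same relative order in both. dp[12][10] = 7 confirms this is the maximum.

7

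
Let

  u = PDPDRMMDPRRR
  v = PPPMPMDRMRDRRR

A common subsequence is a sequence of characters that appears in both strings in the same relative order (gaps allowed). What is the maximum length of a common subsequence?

9

Taking P [1,3], P [3,5], D [4,7], R [5,8], M [6,9], D [8,11], R [10,12], R [11,13], R [12,14] gives a common subsequence of length 9, and the DP table's final entry dp[12][14] is also 9, so no common subsequence is longer.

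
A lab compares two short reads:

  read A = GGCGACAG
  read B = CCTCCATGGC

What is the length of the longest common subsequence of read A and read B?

Pick C at read A[3]=read B[4]; then C at read A[6]=read B[5]; then A at read A[7]=read B[6]; then G at read A[8]=read B[9]; all 4 bases appear in both, in order. Since dp[8][10] = 4, nothing longer is possible.

4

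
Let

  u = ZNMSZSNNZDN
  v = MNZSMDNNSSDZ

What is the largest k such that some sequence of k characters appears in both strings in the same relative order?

6

Taking N (u #2, v #2), then Z (u #5, v #3), then S (u #6, v #4), then N (u #7, v #7), then N (u #8, v #8), then Z (u #9, v #12) gives a common subsequence of length 6. dp[11][12] = 6 confirms this is the maximum.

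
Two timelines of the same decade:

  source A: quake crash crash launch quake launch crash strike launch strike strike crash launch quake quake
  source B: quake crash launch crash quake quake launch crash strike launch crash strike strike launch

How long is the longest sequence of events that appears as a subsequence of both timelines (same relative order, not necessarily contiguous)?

11

Pick quake [1,1], then crash [2,2], then crash [3,4], then quake [5,6], then launch [6,7], then crash [7,8], then strike [8,9], then launch [9,10], then strike [10,12], then strike [11,13], then launch [13,14]; all 11 events appear in both, in order. The LCS DP gives dp[15][14] = 11, so this is optimal.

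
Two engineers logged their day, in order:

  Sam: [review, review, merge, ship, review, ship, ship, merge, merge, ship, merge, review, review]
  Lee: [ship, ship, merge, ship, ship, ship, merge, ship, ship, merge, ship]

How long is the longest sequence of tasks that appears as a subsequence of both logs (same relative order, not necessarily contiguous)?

7

One common subsequence of length 7: merge (Sam #3, Lee #3), then ship (Sam #4, Lee #4), then ship (Sam #6, Lee #5), then ship (Sam #7, Lee #6), then merge (Sam #8, Lee #7), then merge (Sam #9, Lee #10), then ship (Sam #10, Lee #11), and the DP table's final entry dp[13][11] is also 7, so no common subsequence is longer.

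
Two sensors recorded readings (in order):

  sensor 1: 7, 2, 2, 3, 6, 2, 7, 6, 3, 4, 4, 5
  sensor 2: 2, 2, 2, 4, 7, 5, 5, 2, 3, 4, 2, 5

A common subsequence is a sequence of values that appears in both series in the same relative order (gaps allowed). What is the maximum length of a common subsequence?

7

Match 2 [2,1] → 2 [3,2] → 2 [6,3] → 7 [7,5] → 3 [9,9] → 4 [10,10] → 5 [12,12] — 7 values in the same relative order in both. dp[12][12] = 7 confirms this is the maximum.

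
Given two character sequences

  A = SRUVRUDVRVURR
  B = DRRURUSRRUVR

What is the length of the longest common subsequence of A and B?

Match R at A[2]=B[3]; then U at A[3]=B[4]; then R at A[5]=B[5]; then U at A[6]=B[6]; then R at A[9]=B[9]; then V at A[10]=B[11]; then R at A[13]=B[12] — 7 characters in the same relative order in both. dp[13][12] = 7 confirms this is the maximum.

7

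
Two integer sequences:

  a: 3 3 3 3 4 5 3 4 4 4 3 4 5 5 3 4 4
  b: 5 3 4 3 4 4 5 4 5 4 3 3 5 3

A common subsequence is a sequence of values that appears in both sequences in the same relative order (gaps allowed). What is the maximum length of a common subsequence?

9

Match 3 [1,2]; then 3 [2,4]; then 4 [5,6]; then 5 [6,7]; then 4 [8,8]; then 4 [9,10]; then 3 [11,12]; then 5 [14,13]; then 3 [15,14] — 9 values in the same relative order in both. Since dp[17][14] = 9, nothing longer is possible.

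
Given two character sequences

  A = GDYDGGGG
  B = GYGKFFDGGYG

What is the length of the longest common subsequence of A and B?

Pick G at A[1]=B[1], Y at A[3]=B[2], D at A[4]=B[7], G at A[5]=B[8], G at A[6]=B[9], G at A[8]=B[11]; all 6 characters appear in both, in order. dp[8][11] = 6 confirms this is the maximum.

6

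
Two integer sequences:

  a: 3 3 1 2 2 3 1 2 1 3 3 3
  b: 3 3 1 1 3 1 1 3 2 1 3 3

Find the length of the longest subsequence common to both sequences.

9

Let dp[i][j] be the LCS length of the first i values of a and the first j values of b. dp[i][j] = dp[i-1][j-1]+1 when the i-th and j-th values match, else max(dp[i-1][j], dp[i][j-1]).
    ·  3  3  1  1  3  1  1  3  2  1  3  3
 ·  0  0  0  0  0  0  0  0  0  0  0  0  0
 3  0  1  1  1  1  1  1  1  1  1  1  1  1
 3  0  1  2  2  2  2  2  2  2  2  2  2  2
 1  0  1  2  3  3  3  3  3  3  3  3  3  3
 2  0  1  2  3  3  3  3  3  3  4  4  4  4
 2  0  1  2  3  3  3  3  3  3  4  4  4  4
 3  0  1  2  3  3  4  4  4  4  4  4  5  5
 1  0  1  2  3  4  4  5  5  5  5  5  5  5
 2  0  1  2  3  4  4  5  5  5  6  6  6  6
 1  0  1  2  3  4  4  5  6  6  6  7  7  7
 3  0  1  2  3  4  5  5  6  7  7  7  8  8
 3  0  1  2  3  4  5  5  6  7  7  7  8  9
 3  0  1  2  3  4  5  5  6  7  7  7  8  9
dp[12][12] = 9. One LCS (by backtracking along matches): 3, 3, 1, 3, 1, 2, 1, 3, 3.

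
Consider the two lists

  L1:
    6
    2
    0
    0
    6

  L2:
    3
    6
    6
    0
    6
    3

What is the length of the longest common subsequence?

3

Let dp[i][j] be the LCS length of the first i values of L1 and the first j values of L2. dp[i][j] = dp[i-1][j-1]+1 when the i-th and j-th values match, else max(dp[i-1][j], dp[i][j-1]).
    ·  3  6  6  0  6  3
 ·  0  0  0  0  0  0  0
 6  0  0  1  1  1  1  1
 2  0  0  1  1  1  1  1
 0  0  0  1  1  2  2  2
 0  0  0  1  1  2  2  2
 6  0  0  1  2  2  3  3
dp[5][6] = 3. One LCS (by backtracking along matches): 6, 0, 6.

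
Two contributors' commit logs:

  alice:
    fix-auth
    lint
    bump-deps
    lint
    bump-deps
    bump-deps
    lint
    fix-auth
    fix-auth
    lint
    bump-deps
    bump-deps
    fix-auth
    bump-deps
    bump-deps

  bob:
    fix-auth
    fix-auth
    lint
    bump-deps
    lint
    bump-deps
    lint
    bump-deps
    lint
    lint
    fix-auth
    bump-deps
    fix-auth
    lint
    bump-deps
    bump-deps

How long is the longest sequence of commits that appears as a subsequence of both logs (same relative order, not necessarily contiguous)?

Pick fix-auth at alice[1]=bob[2], lint at alice[2]=bob[3], bump-deps at alice[3]=bob[4], lint at alice[4]=bob[5], bump-deps at alice[5]=bob[6], bump-deps at alice[6]=bob[8], lint at alice[7]=bob[10], fix-auth at alice[8]=bob[11], fix-auth at alice[9]=bob[13], lint at alice[10]=bob[14], bump-deps at alice[14]=bob[15], bump-deps at alice[15]=bob[16]; all 12 commits appear in both, in order. dp[15][16] = 12 confirms this is the maximum.

12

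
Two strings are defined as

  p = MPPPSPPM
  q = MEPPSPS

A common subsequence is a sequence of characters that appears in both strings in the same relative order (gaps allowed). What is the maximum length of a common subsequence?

5

Let dp[i][j] be the LCS length of the first i characters of p and the first j characters of q. dp[i][j] = dp[i-1][j-1]+1 when the i-th and j-th characters match, else max(dp[i-1][j], dp[i][j-1]).
    ·  M  E  P  P  S  P  S
 ·  0  0  0  0  0  0  0  0
 M  0  1  1  1  1  1  1  1
 P  0  1  1  2  2  2  2  2
 P  0  1  1  2  3  3  3  3
 P  0  1  1  2  3  3  4  4
 S  0  1  1  2  3  4  4  5
 P  0  1  1  2  3  4  5  5
 P  0  1  1  2  3  4  5  5
 M  0  1  1  2  3  4  5  5
dp[8][7] = 5. One LCS (by backtracking along matches): MPPPS.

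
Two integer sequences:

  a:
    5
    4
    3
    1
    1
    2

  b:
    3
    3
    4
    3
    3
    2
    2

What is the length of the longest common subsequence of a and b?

3

Let dp[i][j] be the LCS length of the first i values of a and the first j values of b. dp[i][j] = dp[i-1][j-1]+1 when the i-th and j-th values match, else max(dp[i-1][j], dp[i][j-1]).
    ·  3  3  4  3  3  2  2
 ·  0  0  0  0  0  0  0  0
 5  0  0  0  0  0  0  0  0
 4  0  0  0  1  1  1  1  1
 3  0  1  1  1  2  2  2  2
 1  0  1  1  1  2  2  2  2
 1  0  1  1  1  2  2  2  2
 2  0  1  1  1  2  2  3  3
dp[6][7] = 3. One LCS (by backtracking along matches): 4, 3, 2.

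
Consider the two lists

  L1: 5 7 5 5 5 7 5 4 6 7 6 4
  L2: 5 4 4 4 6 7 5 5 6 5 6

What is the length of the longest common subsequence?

6

Let dp[i][j] be the LCS length of the first i values of L1 and the first j values of L2. dp[i][j] = dp[i-1][j-1]+1 when the i-th and j-th values match, else max(dp[i-1][j], dp[i][j-1]).
    ·  5  4  4  4  6  7  5  5  6  5  6
 ·  0  0  0  0  0  0  0  0  0  0  0  0
 5  0  1  1  1  1  1  1  1  1  1  1  1
 7  0  1  1  1  1  1  2  2  2  2  2  2
 5  0  1  1  1  1  1  2  3  3  3  3  3
 5  0  1  1  1  1  1  2  3  4  4  4  4
 5  0  1  1  1  1  1  2  3  4  4  5  5
 7  0  1  1  1  1  1  2  3  4  4  5  5
 5  0  1  1  1  1  1  2  3  4  4  5  5
 4  0  1  2  2  2  2  2  3  4  4  5  5
 6  0  1  2  2  2  3  3  3  4  5  5  6
 7  0  1  2  2  2  3  4  4  4  5  5  6
 6  0  1  2  2  2  3  4  4  4  5  5  6
 4  0  1  2  3  3  3  4  4  4  5  5  6
dp[12][11] = 6. One LCS (by backtracking along matches): 5, 7, 5, 5, 5, 6.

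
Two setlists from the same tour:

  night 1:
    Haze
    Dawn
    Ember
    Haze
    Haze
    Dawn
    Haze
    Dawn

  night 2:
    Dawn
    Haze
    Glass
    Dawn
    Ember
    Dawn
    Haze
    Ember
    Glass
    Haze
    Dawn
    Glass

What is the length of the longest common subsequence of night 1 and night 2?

6

Pick Haze at night 1[1]=night 2[2], then Dawn at night 1[2]=night 2[4], then Ember at night 1[3]=night 2[5], then Haze at night 1[4]=night 2[7], then Haze at night 1[5]=night 2[10], then Dawn at night 1[6]=night 2[11]; all 6 songs appear in both, in order, and the DP table's final entry dp[8][12] is also 6, so no common subsequence is longer.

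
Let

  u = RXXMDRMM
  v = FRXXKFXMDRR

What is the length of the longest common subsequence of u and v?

Match R at u[1]=v[2] → X at u[2]=v[4] → X at u[3]=v[7] → M at u[4]=v[8] → D at u[5]=v[9] → R at u[6]=v[11] — 6 characters in the same relative order in both. The LCS DP gives dp[8][11] = 6, so this is optimal.

6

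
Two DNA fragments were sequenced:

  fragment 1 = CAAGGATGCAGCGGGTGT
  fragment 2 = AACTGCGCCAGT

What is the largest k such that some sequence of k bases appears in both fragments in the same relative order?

One common subsequence of length 9: A [2,1]; then A [3,2]; then T [7,4]; then G [8,5]; then C [9,6]; then G [11,7]; then C [12,9]; then G [17,11]; then T [18,12]. The LCS DP gives dp[18][12] = 9, so this is optimal.

9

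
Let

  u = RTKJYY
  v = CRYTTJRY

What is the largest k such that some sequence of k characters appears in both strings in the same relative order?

4

Match R at u[1]=v[2] → T at u[2]=v[5] → J at u[4]=v[6] → Y at u[6]=v[8] — 4 characters in the same relative order in both, and the DP table's final entry dp[6][8] is also 4, so no common subsequence is longer.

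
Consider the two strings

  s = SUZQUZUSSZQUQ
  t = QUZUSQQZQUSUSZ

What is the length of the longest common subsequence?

Pick U at s[2]=t[2]; then Z at s[3]=t[3]; then Q at s[4]=t[7]; then Z at s[6]=t[8]; then U at s[7]=t[10]; then S at s[8]=t[11]; then S at s[9]=t[13]; then Z at s[10]=t[14]; all 8 characters appear in both, in order. Since dp[13][14] = 8, nothing longer is possible.

8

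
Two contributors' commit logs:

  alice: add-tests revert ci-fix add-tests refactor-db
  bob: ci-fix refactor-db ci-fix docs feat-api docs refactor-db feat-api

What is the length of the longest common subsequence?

Match ci-fix (alice #3, bob #3), then refactor-db (alice #5, bob #7) — 2 commits in the same relative order in both. Since dp[5][8] = 2, nothing longer is possible.

2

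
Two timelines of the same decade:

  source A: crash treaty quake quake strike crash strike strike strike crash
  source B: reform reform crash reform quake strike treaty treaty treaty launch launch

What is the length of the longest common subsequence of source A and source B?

Match crash [1,3], then quake [4,5], then strike [5,6] — 3 events in the same relative order in both, and the DP table's final entry dp[10][11] is also 3, so no common subsequence is longer.

3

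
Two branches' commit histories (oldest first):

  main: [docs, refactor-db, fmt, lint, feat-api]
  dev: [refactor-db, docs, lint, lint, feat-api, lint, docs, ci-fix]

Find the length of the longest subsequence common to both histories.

Match docs (main #1, dev #2); then lint (main #4, dev #4); then feat-api (main #5, dev #5) — 3 commits in the same relative order in both, and the DP table's final entry dp[5][8] is also 3, so no common subsequence is longer.

3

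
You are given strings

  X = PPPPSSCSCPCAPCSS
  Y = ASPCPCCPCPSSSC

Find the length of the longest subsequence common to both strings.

Taking P [1,3] → P [4,5] → C [7,6] → C [9,7] → P [10,8] → C [11,9] → P [13,10] → S [15,12] → S [16,13] gives a common subsequence of length 9. dp[16][14] = 9 confirms this is the maximum.

9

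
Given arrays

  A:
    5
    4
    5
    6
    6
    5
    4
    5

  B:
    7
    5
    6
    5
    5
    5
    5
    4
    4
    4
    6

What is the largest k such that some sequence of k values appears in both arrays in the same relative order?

4

Taking 5 (A #1, B #5); then 5 (A #3, B #6); then 5 (A #6, B #7); then 4 (A #7, B #10) gives a common subsequence of length 4, and the DP table's final entry dp[8][11] is also 4, so no common subsequence is longer.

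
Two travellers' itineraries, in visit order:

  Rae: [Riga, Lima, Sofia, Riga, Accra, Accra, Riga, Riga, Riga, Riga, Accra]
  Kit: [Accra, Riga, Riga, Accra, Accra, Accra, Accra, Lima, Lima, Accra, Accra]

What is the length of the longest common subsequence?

5

Match Riga at Rae[1]=Kit[2], Riga at Rae[4]=Kit[3], Accra at Rae[5]=Kit[7], Accra at Rae[6]=Kit[10], Accra at Rae[11]=Kit[11] — 5 stops in the same relative order in both. The LCS DP gives dp[11][11] = 5, so this is optimal.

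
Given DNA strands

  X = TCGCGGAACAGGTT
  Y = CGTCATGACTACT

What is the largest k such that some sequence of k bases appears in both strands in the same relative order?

Match C at X[2]=Y[1]; then G at X[3]=Y[2]; then C at X[4]=Y[4]; then G at X[6]=Y[7]; then A at X[7]=Y[8]; then A at X[8]=Y[11]; then C at X[9]=Y[12]; then T at X[14]=Y[13] — 8 bases in the same relative order in both. Since dp[14][13] = 8, nothing longer is possible.

8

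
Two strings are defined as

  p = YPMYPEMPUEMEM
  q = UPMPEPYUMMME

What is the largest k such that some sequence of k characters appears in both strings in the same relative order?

Pick P at p[2]=q[2]; then M at p[3]=q[3]; then P at p[5]=q[4]; then E at p[6]=q[5]; then P at p[8]=q[6]; then U at p[9]=q[8]; then M at p[11]=q[11]; then E at p[12]=q[12]; all 8 characters appear in both, in order. dp[13][12] = 8 confirms this is the maximum.

8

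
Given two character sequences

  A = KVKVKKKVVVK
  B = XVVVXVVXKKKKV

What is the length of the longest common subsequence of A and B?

Taking V (A #2, B #7) → K (A #3, B #9) → K (A #5, B #10) → K (A #6, B #11) → K (A #7, B #12) → V (A #10, B #13) gives a common subsequence of length 6. dp[11][13] = 6 confirms this is the maximum.

6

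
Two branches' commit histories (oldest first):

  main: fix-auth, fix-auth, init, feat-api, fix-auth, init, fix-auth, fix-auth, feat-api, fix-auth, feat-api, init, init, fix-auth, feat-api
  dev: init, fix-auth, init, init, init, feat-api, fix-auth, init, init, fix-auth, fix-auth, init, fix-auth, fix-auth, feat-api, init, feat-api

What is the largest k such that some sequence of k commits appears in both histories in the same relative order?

11

Taking fix-auth (main #1, dev #2) → init (main #3, dev #5) → feat-api (main #4, dev #6) → fix-auth (main #5, dev #7) → init (main #6, dev #9) → fix-auth (main #7, dev #11) → fix-auth (main #8, dev #13) → fix-auth (main #10, dev #14) → feat-api (main #11, dev #15) → init (main #13, dev #16) → feat-api (main #15, dev #17) gives a common subsequence of length 11. dp[15][17] = 11 confirms this is the maximum.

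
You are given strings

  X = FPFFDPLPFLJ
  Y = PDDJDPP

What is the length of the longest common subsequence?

One common subsequence of length 4: P at X[2]=Y[1]; then D at X[5]=Y[5]; then P at X[6]=Y[6]; then P at X[8]=Y[7]. The LCS DP gives dp[11][7] = 4, so this is optimal.

4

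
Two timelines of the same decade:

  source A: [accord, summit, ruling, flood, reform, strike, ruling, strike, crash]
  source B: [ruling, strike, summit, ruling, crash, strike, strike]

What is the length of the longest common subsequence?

Taking summit at source A[2]=source B[3], ruling at source A[3]=source B[4], strike at source A[6]=source B[6], strike at source A[8]=source B[7] gives a common subsequence of length 4, and the DP table's final entry dp[9][7] is also 4, so no common subsequence is longer.

4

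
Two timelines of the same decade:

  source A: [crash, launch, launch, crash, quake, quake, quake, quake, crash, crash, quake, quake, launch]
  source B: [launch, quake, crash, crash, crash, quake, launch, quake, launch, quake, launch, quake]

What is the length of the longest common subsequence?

One common subsequence of length 7: launch at source A[2]=source B[1] → crash at source A[4]=source B[3] → crash at source A[9]=source B[4] → crash at source A[10]=source B[5] → quake at source A[11]=source B[8] → quake at source A[12]=source B[10] → launch at source A[13]=source B[11]. Since dp[13][12] = 7, nothing longer is possible.

7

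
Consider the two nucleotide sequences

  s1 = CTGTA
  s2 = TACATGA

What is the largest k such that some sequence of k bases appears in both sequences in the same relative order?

Let dp[i][j] be the LCS length of the first i bases of s1 and the first j bases of s2. dp[i][j] = dp[i-1][j-1]+1 when the i-th and j-th bases match, else max(dp[i-1][j], dp[i][j-1]).
    ·  T  A  C  A  T  G  A
 ·  0  0  0  0  0  0  0  0
 C  0  0  0  1  1  1  1  1
 T  0  1  1  1  1  2  2  2
 G  0  1  1  1  1  2  3  3
 T  0  1  1  1  1  2  3  3
 A  0  1  2  2  2  2  3  4
dp[5][7] = 4. One LCS (by backtracking along matches): CTGA.

4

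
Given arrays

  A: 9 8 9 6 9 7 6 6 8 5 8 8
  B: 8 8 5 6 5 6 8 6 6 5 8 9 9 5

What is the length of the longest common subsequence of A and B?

Taking 8 [2,2], then 6 [4,6], then 6 [7,8], then 6 [8,9], then 8 [9,11], then 5 [10,14] gives a common subsequence of length 6. Since dp[12][14] = 6, nothing longer is possible.

6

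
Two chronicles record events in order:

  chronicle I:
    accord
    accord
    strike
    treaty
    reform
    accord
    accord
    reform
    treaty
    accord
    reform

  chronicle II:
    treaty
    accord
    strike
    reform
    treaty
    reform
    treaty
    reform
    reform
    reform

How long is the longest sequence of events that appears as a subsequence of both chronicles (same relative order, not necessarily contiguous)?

6

Match accord [2,2], then strike [3,3], then treaty [4,7], then reform [5,8], then reform [8,9], then reform [11,10] — 6 events in the same relative order in both. The LCS DP gives dp[11][10] = 6, so this is optimal.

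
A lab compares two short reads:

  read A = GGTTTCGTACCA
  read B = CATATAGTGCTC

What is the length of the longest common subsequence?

6

Let dp[i][j] be the LCS length of the first i bases of read A and the first j bases of read B. dp[i][j] = dp[i-1][j-1]+1 when the i-th and j-th bases match, else max(dp[i-1][j], dp[i][j-1]).
    ·  C  A  T  A  T  A  G  T  G  C  T  C
 ·  0  0  0  0  0  0  0  0  0  0  0  0  0
 G  0  0  0  0  0  0  0  1  1  1  1  1  1
 G  0  0  0  0  0  0  0  1  1  2  2  2  2
 T  0  0  0  1  1  1  1  1  2  2  2  3  3
 T  0  0  0  1  1  2  2  2  2  2  2  3  3
 T  0  0  0  1  1  2  2  2  3  3  3  3  3
 C  0  1  1  1  1  2  2  2  3  3  4  4  4
 G  0  1  1  1  1  2  2  3  3  4  4  4  4
 T  0  1  1  2  2  2  2  3  4  4  4  5  5
 A  0  1  2  2  3  3  3  3  4  4  4  5  5
 C  0  1  2  2  3  3  3  3  4  4  5  5  6
 C  0  1  2  2  3  3  3  3  4  4  5  5  6
 A  0  1  2  2  3  3  4  4  4  4  5  5  6
dp[12][12] = 6. One LCS (by backtracking along matches): TTTCTC.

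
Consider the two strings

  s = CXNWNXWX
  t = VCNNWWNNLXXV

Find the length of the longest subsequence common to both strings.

6

Let dp[i][j] be the LCS length of the first i characters of s and the first j characters of t. dp[i][j] = dp[i-1][j-1]+1 when the i-th and j-th characters match, else max(dp[i-1][j], dp[i][j-1]).
    ·  V  C  N  N  W  W  N  N  L  X  X  V
 ·  0  0  0  0  0  0  0  0  0  0  0  0  0
 C  0  0  1  1  1  1  1  1  1  1  1  1  1
 X  0  0  1  1  1  1  1  1  1  1  2  2  2
 N  0  0  1  2  2  2  2  2  2  2  2  2  2
 W  0  0  1  2  2  3  3  3  3  3  3  3  3
 N  0  0  1  2  3  3  3  4  4  4  4  4  4
 X  0  0  1  2  3  3  3  4  4  4  5  5  5
 W  0  0  1  2  3  4  4  4  4  4  5  5  5
 X  0  0  1  2  3  4  4  4  4  4  5  6  6
dp[8][12] = 6. One LCS (by backtracking along matches): CNWNXX.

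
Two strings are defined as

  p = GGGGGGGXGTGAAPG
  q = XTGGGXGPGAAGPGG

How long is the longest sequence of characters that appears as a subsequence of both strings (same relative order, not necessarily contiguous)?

Pick G at p[5]=q[3]; then G at p[6]=q[4]; then G at p[7]=q[5]; then X at p[8]=q[6]; then G at p[9]=q[7]; then G at p[11]=q[9]; then A at p[12]=q[10]; then A at p[13]=q[11]; then P at p[14]=q[13]; then G at p[15]=q[15]; all 10 characters appear in both, in order. Since dp[15][15] = 10, nothing longer is possible.

10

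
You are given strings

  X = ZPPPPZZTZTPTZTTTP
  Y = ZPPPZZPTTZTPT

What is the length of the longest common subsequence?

11

Match Z (X #1, Y #1), P (X #3, Y #2), P (X #4, Y #3), P (X #5, Y #4), Z (X #6, Y #5), Z (X #7, Y #6), T (X #8, Y #9), Z (X #9, Y #10), T (X #10, Y #11), P (X #11, Y #12), T (X #16, Y #13) — 11 characters in the same relative order in both, and the DP table's final entry dp[17][13] is also 11, so no common subsequence is longer.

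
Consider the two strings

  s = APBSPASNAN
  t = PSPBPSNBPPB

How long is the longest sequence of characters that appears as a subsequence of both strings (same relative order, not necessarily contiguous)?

5

Match P at s[2]=t[3], B at s[3]=t[4], P at s[5]=t[5], S at s[7]=t[6], N at s[8]=t[7] — 5 characters in the same relative order in both. The LCS DP gives dp[10][11] = 5, so this is optimal.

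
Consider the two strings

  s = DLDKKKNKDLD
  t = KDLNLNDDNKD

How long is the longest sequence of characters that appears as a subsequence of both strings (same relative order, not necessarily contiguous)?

6

Let dp[i][j] be the LCS length of the first i characters of s and the first j characters of t. dp[i][j] = dp[i-1][j-1]+1 when the i-th and j-th characters match, else max(dp[i-1][j], dp[i][j-1]).
    ·  K  D  L  N  L  N  D  D  N  K  D
 ·  0  0  0  0  0  0  0  0  0  0  0  0
 D  0  0  1  1  1  1  1  1  1  1  1  1
 L  0  0  1  2  2  2  2  2  2  2  2  2
 D  0  0  1  2  2  2  2  3  3  3  3  3
 K  0  1  1  2  2  2  2  3  3  3  4  4
 K  0  1  1  2  2  2  2  3  3  3  4  4
 K  0  1  1  2  2  2  2  3  3  3  4  4
 N  0  1  1  2  3  3  3  3  3  4  4  4
 K  0  1  1  2  3  3  3  3  3  4  5  5
 D  0  1  2  2  3  3  3  4  4  4  5  6
 L  0  1  2  3  3  4  4  4  4  4  5  6
 D  0  1  2  3  3  4  4  5  5  5  5  6
dp[11][11] = 6. One LCS (by backtracking along matches): DLDNKD.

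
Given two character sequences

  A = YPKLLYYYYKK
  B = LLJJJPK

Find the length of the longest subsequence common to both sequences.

3

Let dp[i][j] be the LCS length of the first i characters of A and the first j characters of B. dp[i][j] = dp[i-1][j-1]+1 when the i-th and j-th characters match, else max(dp[i-1][j], dp[i][j-1]).
    ·  L  L  J  J  J  P  K
 ·  0  0  0  0  0  0  0  0
 Y  0  0  0  0  0  0  0  0
 P  0  0  0  0  0  0  1  1
 K  0  0  0  0  0  0  1  2
 L  0  1  1  1  1  1  1  2
 L  0  1  2  2  2  2  2  2
 Y  0  1  2  2  2  2  2  2
 Y  0  1  2  2  2  2  2  2
 Y  0  1  2  2  2  2  2  2
 Y  0  1  2  2  2  2  2  2
 K  0  1  2  2  2  2  2  3
 K  0  1  2  2  2  2  2  3
dp[11][7] = 3. One LCS (by backtracking along matches): LLK.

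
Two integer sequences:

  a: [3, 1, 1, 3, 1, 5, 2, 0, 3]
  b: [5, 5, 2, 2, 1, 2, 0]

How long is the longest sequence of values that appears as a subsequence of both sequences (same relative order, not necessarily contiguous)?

3

Let dp[i][j] be the LCS length of the first i values of a and the first j values of b. dp[i][j] = dp[i-1][j-1]+1 when the i-th and j-th values match, else max(dp[i-1][j], dp[i][j-1]).
    ·  5  5  2  2  1  2  0
 ·  0  0  0  0  0  0  0  0
 3  0  0  0  0  0  0  0  0
 1  0  0  0  0  0  1  1  1
 1  0  0  0  0  0  1  1  1
 3  0  0  0  0  0  1  1  1
 1  0  0  0  0  0  1  1  1
 5  0  1  1  1  1  1  1  1
 2  0  1  1  2  2  2  2  2
 0  0  1  1  2  2  2  2  3
 3  0  1  1  2  2  2  2  3
dp[9][7] = 3. One LCS (by backtracking along matches): 1, 2, 0.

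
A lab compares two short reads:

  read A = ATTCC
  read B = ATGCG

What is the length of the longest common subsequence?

3

Pick A [1,1] → T [2,2] → C [4,4]; all 3 bases appear in both, in order, and the DP table's final entry dp[5][5] is also 3, so no common subsequence is longer.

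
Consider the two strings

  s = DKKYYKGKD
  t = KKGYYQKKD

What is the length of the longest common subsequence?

7

Match K (s #2, t #1), then K (s #3, t #2), then Y (s #4, t #4), then Y (s #5, t #5), then K (s #6, t #7), then K (s #8, t #8), then D (s #9, t #9) — 7 characters in the same relative order in both. Since dp[9][9] = 7, nothing longer is possible.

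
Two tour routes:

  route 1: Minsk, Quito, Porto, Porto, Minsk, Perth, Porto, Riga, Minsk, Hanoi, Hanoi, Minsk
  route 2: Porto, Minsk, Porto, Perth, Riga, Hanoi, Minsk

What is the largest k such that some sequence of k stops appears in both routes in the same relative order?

6

One common subsequence of length 6: Minsk at route 1[1]=route 2[2] → Porto at route 1[4]=route 2[3] → Perth at route 1[6]=route 2[4] → Riga at route 1[8]=route 2[5] → Hanoi at route 1[11]=route 2[6] → Minsk at route 1[12]=route 2[7]. dp[12][7] = 6 confirms this is the maximum.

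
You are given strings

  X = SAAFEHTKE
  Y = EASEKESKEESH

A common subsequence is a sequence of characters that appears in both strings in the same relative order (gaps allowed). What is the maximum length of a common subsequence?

4

One common subsequence of length 4: S at X[1]=Y[3]; then E at X[5]=Y[6]; then K at X[8]=Y[8]; then E at X[9]=Y[10]. Since dp[9][12] = 4, nothing longer is possible.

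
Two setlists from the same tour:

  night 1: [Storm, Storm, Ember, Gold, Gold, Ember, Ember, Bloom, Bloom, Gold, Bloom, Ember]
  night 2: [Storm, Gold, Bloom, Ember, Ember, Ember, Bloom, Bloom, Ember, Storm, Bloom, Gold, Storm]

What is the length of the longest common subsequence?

One common subsequence of length 7: Storm at night 1[1]=night 2[1], Ember at night 1[3]=night 2[4], Ember at night 1[6]=night 2[5], Ember at night 1[7]=night 2[6], Bloom at night 1[8]=night 2[8], Bloom at night 1[9]=night 2[11], Gold at night 1[10]=night 2[12]. Since dp[12][13] = 7, nothing longer is possible.

7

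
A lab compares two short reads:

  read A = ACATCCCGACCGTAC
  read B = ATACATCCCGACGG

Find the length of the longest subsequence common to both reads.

11

Match A [1,3], C [2,4], A [3,5], T [4,6], C [5,7], C [6,8], C [7,9], G [8,10], A [9,11], C [10,12], G [12,14] — 11 bases in the same relative order in both. dp[15][14] = 11 confirms this is the maximum.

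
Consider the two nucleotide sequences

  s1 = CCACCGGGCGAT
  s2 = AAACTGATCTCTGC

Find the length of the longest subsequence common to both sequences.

Pick C at s1[1]=s2[4] → A at s1[3]=s2[7] → C at s1[4]=s2[9] → C at s1[5]=s2[11] → G at s1[8]=s2[13] → C at s1[9]=s2[14]; all 6 bases appear in both, in order. Since dp[12][14] = 6, nothing longer is possible.

6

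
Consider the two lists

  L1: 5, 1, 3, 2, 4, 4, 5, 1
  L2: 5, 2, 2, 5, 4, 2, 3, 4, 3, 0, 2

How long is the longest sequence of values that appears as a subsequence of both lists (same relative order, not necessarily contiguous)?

4

Pick 5 [1,1], 2 [4,3], 4 [5,5], 4 [6,8]; all 4 values appear in both, in order, and the DP table's final entry dp[8][11] is also 4, so no common subsequence is longer.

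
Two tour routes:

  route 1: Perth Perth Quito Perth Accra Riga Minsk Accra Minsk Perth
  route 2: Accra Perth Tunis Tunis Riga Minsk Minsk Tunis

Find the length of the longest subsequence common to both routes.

Match Perth (route 1 #1, route 2 #2), then Riga (route 1 #6, route 2 #5), then Minsk (route 1 #7, route 2 #6), then Minsk (route 1 #9, route 2 #7) — 4 stops in the same relative order in both. dp[10][8] = 4 confirms this is the maximum.

4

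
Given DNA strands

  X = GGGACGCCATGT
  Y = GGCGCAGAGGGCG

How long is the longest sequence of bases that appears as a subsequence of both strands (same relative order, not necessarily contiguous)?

7

Pick G [1,2] → G [2,4] → G [3,7] → A [4,8] → G [6,11] → C [8,12] → G [11,13]; all 7 bases appear in both, in order, and the DP table's final entry dp[12][13] is also 7, so no common subsequence is longer.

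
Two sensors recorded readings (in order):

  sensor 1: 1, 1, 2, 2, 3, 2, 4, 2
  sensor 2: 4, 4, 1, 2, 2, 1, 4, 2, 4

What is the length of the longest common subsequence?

5

Let dp[i][j] be the LCS length of the first i values of sensor 1 and the first j values of sensor 2. dp[i][j] = dp[i-1][j-1]+1 when the i-th and j-th values match, else max(dp[i-1][j], dp[i][j-1]).
    ·  4  4  1  2  2  1  4  2  4
 ·  0  0  0  0  0  0  0  0  0  0
 1  0  0  0  1  1  1  1  1  1  1
 1  0  0  0  1  1  1  2  2  2  2
 2  0  0  0  1  2  2  2  2  3  3
 2  0  0  0  1  2  3  3  3  3  3
 3  0  0  0  1  2  3  3  3  3  3
 2  0  0  0  1  2  3  3  3  4  4
 4  0  1  1  1  2  3  3  4  4  5
 2  0  1  1  1  2  3  3  4  5  5
dp[8][9] = 5. One LCS (by backtracking along matches): 1, 2, 2, 2, 4.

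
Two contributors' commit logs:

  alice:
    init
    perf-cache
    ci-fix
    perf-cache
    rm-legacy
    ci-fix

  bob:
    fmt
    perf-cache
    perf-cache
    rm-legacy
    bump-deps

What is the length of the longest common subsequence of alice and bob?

3

One common subsequence of length 3: perf-cache (alice #2, bob #2); then perf-cache (alice #4, bob #3); then rm-legacy (alice #5, bob #4). Since dp[6][5] = 3, nothing longer is possible.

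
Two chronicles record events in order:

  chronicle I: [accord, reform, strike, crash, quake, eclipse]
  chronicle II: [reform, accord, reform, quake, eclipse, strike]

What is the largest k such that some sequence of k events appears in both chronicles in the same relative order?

4

Pick accord [1,2], reform [2,3], quake [5,4], eclipse [6,5]; all 4 events appear in both, in order. Since dp[6][6] = 4, nothing longer is possible.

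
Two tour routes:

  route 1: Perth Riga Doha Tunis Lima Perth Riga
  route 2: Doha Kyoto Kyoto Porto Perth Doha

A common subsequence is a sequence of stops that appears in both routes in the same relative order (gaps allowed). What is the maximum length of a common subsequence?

Pick Perth (route 1 #1, route 2 #5); then Doha (route 1 #3, route 2 #6); all 2 stops appear in both, in order, and the DP table's final entry dp[7][6] is also 2, so no common subsequence is longer.

2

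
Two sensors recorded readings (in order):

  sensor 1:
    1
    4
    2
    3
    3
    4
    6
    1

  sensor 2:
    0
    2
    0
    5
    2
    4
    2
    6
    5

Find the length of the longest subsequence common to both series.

Match 4 at sensor 1[2]=sensor 2[6], 2 at sensor 1[3]=sensor 2[7], 6 at sensor 1[7]=sensor 2[8] — 3 values in the same relative order in both. dp[8][9] = 3 confirms this is the maximum.

3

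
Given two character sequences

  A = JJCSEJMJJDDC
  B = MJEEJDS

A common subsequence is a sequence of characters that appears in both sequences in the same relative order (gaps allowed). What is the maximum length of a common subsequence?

4

Taking J (A #1, B #2), then E (A #5, B #4), then J (A #9, B #5), then D (A #10, B #6) gives a common subsequence of length 4. Since dp[12][7] = 4, nothing longer is possible.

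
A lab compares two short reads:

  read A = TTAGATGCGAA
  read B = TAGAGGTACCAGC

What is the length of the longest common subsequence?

Let dp[i][j] be the LCS length of the first i bases of read A and the first j bases of read B. dp[i][j] = dp[i-1][j-1]+1 when the i-th and j-th bases match, else max(dp[i-1][j], dp[i][j-1]).
    ·  T  A  G  A  G  G  T  A  C  C  A  G  C
 ·  0  0  0  0  0  0  0  0  0  0  0  0  0  0
 T  0  1  1  1  1  1  1  1  1  1  1  1  1  1
 T  0  1  1  1  1  1  1  2  2  2  2  2  2  2
 A  0  1  2  2  2  2  2  2  3  3  3  3  3  3
 G  0  1  2  3  3  3  3  3  3  3  3  3  4  4
 A  0  1  2  3  4  4  4  4  4  4  4  4  4  4
 T  0  1  2  3  4  4  4  5  5  5  5  5  5  5
 G  0  1  2  3  4  5  5  5  5  5  5  5  6  6
 C  0  1  2  3  4  5  5  5  5  6  6  6  6  7
 G  0  1  2  3  4  5  6  6  6  6  6  6  7  7
 A  0  1  2  3  4  5  6  6  7  7  7  7  7  7
 A  0  1  2  3  4  5  6  6  7  7  7  8  8  8
dp[11][13] = 8. One LCS (by backtracking along matches): TAGAGGAA.

8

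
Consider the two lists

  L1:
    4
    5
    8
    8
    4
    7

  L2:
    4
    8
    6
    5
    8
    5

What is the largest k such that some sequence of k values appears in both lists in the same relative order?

Let dp[i][j] be the LCS length of the first i values of L1 and the first j values of L2. dp[i][j] = dp[i-1][j-1]+1 when the i-th and j-th values match, else max(dp[i-1][j], dp[i][j-1]).
    ·  4  8  6  5  8  5
 ·  0  0  0  0  0  0  0
 4  0  1  1  1  1  1  1
 5  0  1  1  1  2  2  2
 8  0  1  2  2  2  3  3
 8  0  1  2  2  2  3  3
 4  0  1  2  2  2  3  3
 7  0  1  2  2  2  3  3
dp[6][6] = 3. One LCS (by backtracking along matches): 4, 5, 8.

3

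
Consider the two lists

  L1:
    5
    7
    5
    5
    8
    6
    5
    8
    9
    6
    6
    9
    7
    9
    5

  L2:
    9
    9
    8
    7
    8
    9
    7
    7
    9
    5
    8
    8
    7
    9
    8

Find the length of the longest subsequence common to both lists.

6

Taking 7 (L1 #2, L2 #8) → 5 (L1 #4, L2 #10) → 8 (L1 #5, L2 #11) → 8 (L1 #8, L2 #12) → 7 (L1 #13, L2 #13) → 9 (L1 #14, L2 #14) gives a common subsequence of length 6. Since dp[15][15] = 6, nothing longer is possible.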